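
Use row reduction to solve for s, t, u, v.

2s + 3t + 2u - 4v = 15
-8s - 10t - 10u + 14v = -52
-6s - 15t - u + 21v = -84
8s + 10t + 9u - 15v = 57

Forward elimination on [A|b]:
R2 <- R2 - (-4)*R1:  [  0   2  -2  -2   8 ]
R3 <- R3 - (-3)*R1:  [   0   -6    5    9  -39 ]
R4 <- R4 - (4)*R1:  [  0  -2   1   1  -3 ]
R3 <- R3 - (-3)*R2:  [   0    0   -1    3  -15 ]
R4 <- R4 - (-1)*R2:  [  0   0  -1  -1   5 ]
R4 <- R4 - (1)*R3:  [  0   0   0  -4  20 ]
Row echelon form:
[ 2  3   2  -4  |   15 ]
[ 0  2  -2  -2  |    8 ]
[ 0  0  -1   3  |  -15 ]
[ 0  0   0  -4  |   20 ]
Back-substitution:
v = (20) / -4 = -5
u = (-15 - (3)*(-5)) / -1 = 0
t = (8 - (-2)*(0) - (-2)*(-5)) / 2 = -1
s = (15 - (3)*(-1) - (2)*(0) - (-4)*(-5)) / 2 = -1

(-1, -1, 0, -5)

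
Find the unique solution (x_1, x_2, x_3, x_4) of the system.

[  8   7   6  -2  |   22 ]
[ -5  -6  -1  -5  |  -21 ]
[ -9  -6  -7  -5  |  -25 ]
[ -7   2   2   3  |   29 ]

(-2, 4, 2, 1)

Forward elimination on [A|b]:
R2 <- R2 - (-5/8)*R1:  [     0  -13/8   11/4  -25/4  -29/4 ]
R3 <- R3 - (-9/8)*R1:  [     0   15/8   -1/4  -29/4   -1/4 ]
R4 <- R4 - (-7/8)*R1:  [     0   65/8   29/4    5/4  193/4 ]
R3 <- R3 - (-15/13)*R2:  [       0        0    38/13  -188/13  -112/13 ]
R4 <- R4 - (-5)*R2:  [   0    0   21  -30   12 ]
R4 <- R4 - (273/38)*R3:  [       0        0        0  1404/19  1404/19 ]
Row echelon form:
[ 8      7      6       -2  |       22 ]
[ 0  -13/8   11/4    -25/4  |    -29/4 ]
[ 0      0  38/13  -188/13  |  -112/13 ]
[ 0      0      0  1404/19  |  1404/19 ]
Back-substitution:
x_4 = (1404/19) / (1404/19) = 1
x_3 = (-112/13 - (-188/13)*(1)) / (38/13) = 2
x_2 = (-29/4 - (11/4)*(2) - (-25/4)*(1)) / (-13/8) = 4
x_1 = (22 - (7)*(4) - (6)*(2) - (-2)*(1)) / 8 = -2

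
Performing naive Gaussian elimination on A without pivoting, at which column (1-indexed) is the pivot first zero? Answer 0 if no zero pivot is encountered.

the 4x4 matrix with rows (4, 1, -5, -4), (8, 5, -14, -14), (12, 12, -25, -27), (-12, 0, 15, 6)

Naive forward elimination:
R2 <- R2 - (2)*R1:  [  0   3  -4  -6 ]
R3 <- R3 - (3)*R1:  [   0    9  -10  -15 ]
R4 <- R4 - (-3)*R1:  [  0   3   0  -6 ]
R3 <- R3 - (3)*R2:  [ 0  0  2  3 ]
R4 <- R4 - (1)*R2:  [ 0  0  4  0 ]
R4 <- R4 - (2)*R3:  [  0   0   0  -6 ]
All pivots nonzero; naive elimination completes without hitting a zero pivot.

first zero-pivot column = 0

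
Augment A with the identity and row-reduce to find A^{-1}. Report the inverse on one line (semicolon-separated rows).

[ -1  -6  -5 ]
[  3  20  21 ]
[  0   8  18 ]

inverse = [16 17/3 -13/6; -9/2 -3/2 1/2; 2 2/3 -1/6]

Gauss-Jordan on [A | I]:
R1 <- (1/-1)*R1:  [  1   6   5  |  -1   0   0 ]
R2 <- R2 - (3)*R1:  [ 0  2  6  |  3  1  0 ]
R2 <- (1/2)*R2:  [   0    1    3  |  3/2  1/2    0 ]
R1 <- R1 - (6)*R2:  [   1    0  -13  |  -10   -3    0 ]
R3 <- R3 - (8)*R2:  [   0    0   -6  |  -12   -4    1 ]
R3 <- (1/-6)*R3:  [    0     0     1  |     2   2/3  -1/6 ]
R1 <- R1 - (-13)*R3:  [     1      0      0  |     16   17/3  -13/6 ]
R2 <- R2 - (3)*R3:  [    0     1     0  |  -9/2  -3/2   1/2 ]
Right block of [I | A^{-1}] is the inverse:
[   16  17/3  -13/6 ]
[ -9/2  -3/2    1/2 ]
[    2   2/3   -1/6 ]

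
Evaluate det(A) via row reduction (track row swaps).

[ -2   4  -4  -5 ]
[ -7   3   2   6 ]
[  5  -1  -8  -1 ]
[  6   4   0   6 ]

det(A) = -4140

Forward elimination:
R2 <- R2 - (7/2)*R1:  [    0   -11    16  47/2 ]
R3 <- R3 - (-5/2)*R1:  [     0      9    -18  -27/2 ]
R4 <- R4 - (-3)*R1:  [   0   16  -12   -9 ]
R3 <- R3 - (-9/11)*R2:  [      0       0  -54/11   63/11 ]
R4 <- R4 - (-16/11)*R2:  [      0       0  124/11  277/11 ]
R4 <- R4 - (-62/27)*R3:  [     0      0      0  115/3 ]
Upper-triangular form:
[ -2    4      -4     -5 ]
[  0  -11      16   47/2 ]
[  0    0  -54/11  63/11 ]
[  0    0       0  115/3 ]
det(A) = (-1)^0 * (-2) * (-11) * (-54/11) * (115/3) = -4140  (0 row swaps -> sign +1)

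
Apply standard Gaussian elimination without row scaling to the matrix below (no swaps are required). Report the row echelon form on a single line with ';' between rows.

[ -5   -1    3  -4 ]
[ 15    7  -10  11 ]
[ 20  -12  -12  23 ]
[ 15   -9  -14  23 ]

Forward elimination:
R2 <- R2 - (-3)*R1:  [  0   4  -1  -1 ]
R3 <- R3 - (-4)*R1:  [   0  -16    0    7 ]
R4 <- R4 - (-3)*R1:  [   0  -12   -5   11 ]
R3 <- R3 - (-4)*R2:  [  0   0  -4   3 ]
R4 <- R4 - (-3)*R2:  [  0   0  -8   8 ]
R4 <- R4 - (2)*R3:  [ 0  0  0  2 ]
Row echelon form:
[ -5  -1   3  -4 ]
[  0   4  -1  -1 ]
[  0   0  -4   3 ]
[  0   0   0   2 ]

REF = [-5 -1 3 -4; 0 4 -1 -1; 0 0 -4 3; 0 0 0 2]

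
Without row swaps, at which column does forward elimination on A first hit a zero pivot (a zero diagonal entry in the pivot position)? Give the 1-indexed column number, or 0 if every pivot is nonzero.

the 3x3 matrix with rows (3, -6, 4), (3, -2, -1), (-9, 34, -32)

Naive forward elimination:
R2 <- R2 - (1)*R1:  [  0   4  -5 ]
R3 <- R3 - (-3)*R1:  [   0   16  -20 ]
R3 <- R3 - (4)*R2:  [ 0  0  0 ]
Matrix at this point:
[ 3  -6   4 ]
[ 0   4  -5 ]
[ 0   0   0 ]
Pivot entry (3,3) in the last row is zero and there are no rows below to swap with -> zero pivot in column 3 (A is singular).

first zero-pivot column = 3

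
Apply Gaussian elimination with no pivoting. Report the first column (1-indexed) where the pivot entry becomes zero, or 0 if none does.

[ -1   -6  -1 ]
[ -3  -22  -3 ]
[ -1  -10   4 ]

Naive forward elimination:
R2 <- R2 - (3)*R1:  [  0  -4   0 ]
R3 <- R3 - (1)*R1:  [  0  -4   5 ]
R3 <- R3 - (1)*R2:  [ 0  0  5 ]
All pivots nonzero; naive elimination completes without hitting a zero pivot.

first zero-pivot column = 0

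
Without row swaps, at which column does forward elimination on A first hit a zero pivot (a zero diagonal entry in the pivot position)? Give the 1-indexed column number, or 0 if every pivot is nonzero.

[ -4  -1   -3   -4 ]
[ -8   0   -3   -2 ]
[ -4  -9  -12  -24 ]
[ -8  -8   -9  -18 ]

Naive forward elimination:
R2 <- R2 - (2)*R1:  [ 0  2  3  6 ]
R3 <- R3 - (1)*R1:  [   0   -8   -9  -20 ]
R4 <- R4 - (2)*R1:  [   0   -6   -3  -10 ]
R3 <- R3 - (-4)*R2:  [ 0  0  3  4 ]
R4 <- R4 - (-3)*R2:  [ 0  0  6  8 ]
R4 <- R4 - (2)*R3:  [ 0  0  0  0 ]
Matrix at this point:
[ -4  -1  -3  -4 ]
[  0   2   3   6 ]
[  0   0   3   4 ]
[  0   0   0   0 ]
Pivot entry (4,4) in the last row is zero and there are no rows below to swap with -> zero pivot in column 4 (A is singular).

first zero-pivot column = 4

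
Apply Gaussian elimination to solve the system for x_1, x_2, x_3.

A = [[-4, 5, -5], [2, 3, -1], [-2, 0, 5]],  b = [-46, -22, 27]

Forward elimination on [A|b]:
R2 <- R2 - (-1/2)*R1:  [    0  11/2  -7/2   -45 ]
R3 <- R3 - (1/2)*R1:  [    0  -5/2  15/2    50 ]
R3 <- R3 - (-5/11)*R2:  [      0       0   65/11  325/11 ]
Row echelon form:
[ -4     5     -5  |     -46 ]
[  0  11/2   -7/2  |     -45 ]
[  0     0  65/11  |  325/11 ]
Back-substitution:
x_3 = (325/11) / (65/11) = 5
x_2 = (-45 - (-7/2)*(5)) / (11/2) = -5
x_1 = (-46 - (5)*(-5) - (-5)*(5)) / -4 = -1

(-1, -5, 5)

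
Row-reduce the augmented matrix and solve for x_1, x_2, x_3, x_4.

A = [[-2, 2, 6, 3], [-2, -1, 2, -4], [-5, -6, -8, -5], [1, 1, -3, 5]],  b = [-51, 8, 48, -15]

(5, -4, -3, -5)

Forward elimination on [A|b]:
R2 <- R2 - (1)*R1:  [  0  -3  -4  -7  59 ]
R3 <- R3 - (5/2)*R1:  [     0    -11    -23  -25/2  351/2 ]
R4 <- R4 - (-1/2)*R1:  [     0      2      0   13/2  -81/2 ]
R3 <- R3 - (11/3)*R2:  [      0       0   -25/3    79/6  -245/6 ]
R4 <- R4 - (-2/3)*R2:  [    0     0  -8/3  11/6  -7/6 ]
R4 <- R4 - (8/25)*R3:  [       0        0        0  -119/50   119/10 ]
Row echelon form:
[ -2   2      6        3  |     -51 ]
[  0  -3     -4       -7  |      59 ]
[  0   0  -25/3     79/6  |  -245/6 ]
[  0   0      0  -119/50  |  119/10 ]
Back-substitution:
x_4 = (119/10) / (-119/50) = -5
x_3 = (-245/6 - (79/6)*(-5)) / (-25/3) = -3
x_2 = (59 - (-4)*(-3) - (-7)*(-5)) / -3 = -4
x_1 = (-51 - (2)*(-4) - (6)*(-3) - (3)*(-5)) / -2 = 5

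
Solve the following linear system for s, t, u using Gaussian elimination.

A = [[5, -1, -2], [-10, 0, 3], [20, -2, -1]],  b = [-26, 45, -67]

Forward elimination on [A|b]:
R2 <- R2 - (-2)*R1:  [  0  -2  -1  -7 ]
R3 <- R3 - (4)*R1:  [  0   2   7  37 ]
R3 <- R3 - (-1)*R2:  [  0   0   6  30 ]
Row echelon form:
[ 5  -1  -2  |  -26 ]
[ 0  -2  -1  |   -7 ]
[ 0   0   6  |   30 ]
Back-substitution:
u = (30) / 6 = 5
t = (-7 - (-1)*(5)) / -2 = 1
s = (-26 - (-1)*(1) - (-2)*(5)) / 5 = -3

(-3, 1, 5)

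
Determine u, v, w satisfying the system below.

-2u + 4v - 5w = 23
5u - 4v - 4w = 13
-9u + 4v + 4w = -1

(-3, -2, -5)

Forward elimination on [A|b]:
R2 <- R2 - (-5/2)*R1:  [     0      6  -33/2  141/2 ]
R3 <- R3 - (9/2)*R1:  [      0     -14    53/2  -209/2 ]
R3 <- R3 - (-7/3)*R2:  [   0    0  -12   60 ]
Row echelon form:
[ -2  4     -5  |     23 ]
[  0  6  -33/2  |  141/2 ]
[  0  0    -12  |     60 ]
Back-substitution:
w = (60) / -12 = -5
v = (141/2 - (-33/2)*(-5)) / 6 = -2
u = (23 - (4)*(-2) - (-5)*(-5)) / -2 = -3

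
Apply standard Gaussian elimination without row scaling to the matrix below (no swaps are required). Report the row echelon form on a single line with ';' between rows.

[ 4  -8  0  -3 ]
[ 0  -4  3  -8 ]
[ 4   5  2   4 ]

REF = [4 -8 0 -3; 0 -4 3 -8; 0 0 47/4 -19]

Forward elimination:
R3 <- R3 - (1)*R1:  [  0  13   2   7 ]
R3 <- R3 - (-13/4)*R2:  [    0     0  47/4   -19 ]
Row echelon form:
[ 4  -8     0   -3 ]
[ 0  -4     3   -8 ]
[ 0   0  47/4  -19 ]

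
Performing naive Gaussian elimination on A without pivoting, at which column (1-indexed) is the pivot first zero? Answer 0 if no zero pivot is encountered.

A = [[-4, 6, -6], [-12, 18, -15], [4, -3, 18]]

first zero-pivot column = 2

Naive forward elimination:
R2 <- R2 - (3)*R1:  [ 0  0  3 ]
R3 <- R3 - (-1)*R1:  [  0   3  12 ]
Matrix at this point:
[ -4  6  -6 ]
[  0  0   3 ]
[  0  3  12 ]
Pivot entry (2,2) is zero but row 3 has 3 in column 2 -> naive elimination stops; a row interchange (e.g. R2 <-> R3) would be required here.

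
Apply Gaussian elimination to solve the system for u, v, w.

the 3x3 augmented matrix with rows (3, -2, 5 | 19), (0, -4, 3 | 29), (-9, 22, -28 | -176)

(-2, -5, 3)

Forward elimination on [A|b]:
R3 <- R3 - (-3)*R1:  [    0    16   -13  -119 ]
R3 <- R3 - (-4)*R2:  [  0   0  -1  -3 ]
Row echelon form:
[ 3  -2   5  |  19 ]
[ 0  -4   3  |  29 ]
[ 0   0  -1  |  -3 ]
Back-substitution:
w = (-3) / -1 = 3
v = (29 - (3)*(3)) / -4 = -5
u = (19 - (-2)*(-5) - (5)*(3)) / 3 = -2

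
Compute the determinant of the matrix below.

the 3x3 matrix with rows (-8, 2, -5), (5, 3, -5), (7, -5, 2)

Forward elimination:
R2 <- R2 - (-5/8)*R1:  [     0   17/4  -65/8 ]
R3 <- R3 - (-7/8)*R1:  [     0  -13/4  -19/8 ]
R3 <- R3 - (-13/17)*R2:  [       0        0  -146/17 ]
Upper-triangular form:
[ -8     2       -5 ]
[  0  17/4    -65/8 ]
[  0     0  -146/17 ]
det(A) = (-1)^0 * (-8) * (17/4) * (-146/17) = 292  (0 row swaps -> sign +1)

det(A) = 292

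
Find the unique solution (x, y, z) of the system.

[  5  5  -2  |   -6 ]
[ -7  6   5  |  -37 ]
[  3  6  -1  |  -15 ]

(4, -4, 3)

Forward elimination on [A|b]:
R2 <- R2 - (-7/5)*R1:  [      0      13    11/5  -227/5 ]
R3 <- R3 - (3/5)*R1:  [     0      3    1/5  -57/5 ]
R3 <- R3 - (3/13)*R2:  [      0       0   -4/13  -12/13 ]
Row echelon form:
[ 5   5     -2  |      -6 ]
[ 0  13   11/5  |  -227/5 ]
[ 0   0  -4/13  |  -12/13 ]
Back-substitution:
z = (-12/13) / (-4/13) = 3
y = (-227/5 - (11/5)*(3)) / 13 = -4
x = (-6 - (5)*(-4) - (-2)*(3)) / 5 = 4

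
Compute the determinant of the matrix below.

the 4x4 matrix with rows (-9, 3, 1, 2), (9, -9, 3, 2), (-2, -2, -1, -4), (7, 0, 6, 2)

det(A) = 1972

Forward elimination:
R2 <- R2 - (-1)*R1:  [  0  -6   4   4 ]
R3 <- R3 - (2/9)*R1:  [     0   -8/3  -11/9  -40/9 ]
R4 <- R4 - (-7/9)*R1:  [    0   7/3  61/9  32/9 ]
R3 <- R3 - (4/9)*R2:  [     0      0     -3  -56/9 ]
R4 <- R4 - (-7/18)*R2:  [    0     0  25/3  46/9 ]
R4 <- R4 - (-25/9)*R3:  [       0        0        0  -986/81 ]
Upper-triangular form:
[ -9   3   1        2 ]
[  0  -6   4        4 ]
[  0   0  -3    -56/9 ]
[  0   0   0  -986/81 ]
det(A) = (-1)^0 * (-9) * (-6) * (-3) * (-986/81) = 1972  (0 row swaps -> sign +1)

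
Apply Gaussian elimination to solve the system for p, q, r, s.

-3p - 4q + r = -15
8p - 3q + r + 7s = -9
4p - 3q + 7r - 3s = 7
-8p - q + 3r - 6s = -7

Forward elimination on [A|b]:
R2 <- R2 - (-8/3)*R1:  [     0  -41/3   11/3      7    -49 ]
R3 <- R3 - (-4/3)*R1:  [     0  -25/3   25/3     -3    -13 ]
R4 <- R4 - (8/3)*R1:  [    0  29/3   1/3    -6    33 ]
R3 <- R3 - (25/41)*R2:  [       0        0   250/41  -298/41   692/41 ]
R4 <- R4 - (-29/41)*R2:  [      0       0  120/41  -43/41  -68/41 ]
R4 <- R4 - (12/25)*R3:  [       0        0        0    61/25  -244/25 ]
Row echelon form:
[ -3     -4       1        0  |      -15 ]
[  0  -41/3    11/3        7  |      -49 ]
[  0      0  250/41  -298/41  |   692/41 ]
[  0      0       0    61/25  |  -244/25 ]
Back-substitution:
s = (-244/25) / (61/25) = -4
r = (692/41 - (-298/41)*(-4)) / (250/41) = -2
q = (-49 - (11/3)*(-2) - (7)*(-4)) / (-41/3) = 1
p = (-15 - (-4)*(1) - (1)*(-2)) / -3 = 3

(3, 1, -2, -4)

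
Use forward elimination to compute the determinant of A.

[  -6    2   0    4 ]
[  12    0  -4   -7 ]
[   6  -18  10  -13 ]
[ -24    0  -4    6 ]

Forward elimination:
R2 <- R2 - (-2)*R1:  [  0   4  -4   1 ]
R3 <- R3 - (-1)*R1:  [   0  -16   10   -9 ]
R4 <- R4 - (4)*R1:  [   0   -8   -4  -10 ]
R3 <- R3 - (-4)*R2:  [  0   0  -6  -5 ]
R4 <- R4 - (-2)*R2:  [   0    0  -12   -8 ]
R4 <- R4 - (2)*R3:  [ 0  0  0  2 ]
Upper-triangular form:
[ -6  2   0   4 ]
[  0  4  -4   1 ]
[  0  0  -6  -5 ]
[  0  0   0   2 ]
det(A) = (-1)^0 * (-6) * (4) * (-6) * (2) = 288  (0 row swaps -> sign +1)

det(A) = 288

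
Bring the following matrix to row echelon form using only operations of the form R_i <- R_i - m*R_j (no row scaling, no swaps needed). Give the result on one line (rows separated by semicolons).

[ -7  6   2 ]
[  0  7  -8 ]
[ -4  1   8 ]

Forward elimination:
R3 <- R3 - (4/7)*R1:  [     0  -17/7   48/7 ]
R3 <- R3 - (-17/49)*R2:  [      0       0  200/49 ]
Row echelon form:
[ -7  6       2 ]
[  0  7      -8 ]
[  0  0  200/49 ]

REF = [-7 6 2; 0 7 -8; 0 0 200/49]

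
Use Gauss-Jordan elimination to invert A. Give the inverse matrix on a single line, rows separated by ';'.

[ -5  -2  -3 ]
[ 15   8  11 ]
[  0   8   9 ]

Gauss-Jordan on [A | I]:
R1 <- (1/-5)*R1:  [    1   2/5   3/5  |  -1/5     0     0 ]
R2 <- R2 - (15)*R1:  [ 0  2  2  |  3  1  0 ]
R2 <- (1/2)*R2:  [   0    1    1  |  3/2  1/2    0 ]
R1 <- R1 - (2/5)*R2:  [    1     0   1/5  |  -4/5  -1/5     0 ]
R3 <- R3 - (8)*R2:  [   0    0    1  |  -12   -4    1 ]
R1 <- R1 - (1/5)*R3:  [    1     0     0  |   8/5   3/5  -1/5 ]
R2 <- R2 - (1)*R3:  [    0     1     0  |  27/2   9/2    -1 ]
Right block of [I | A^{-1}] is the inverse:
[  8/5  3/5  -1/5 ]
[ 27/2  9/2    -1 ]
[  -12   -4     1 ]

inverse = [8/5 3/5 -1/5; 27/2 9/2 -1; -12 -4 1]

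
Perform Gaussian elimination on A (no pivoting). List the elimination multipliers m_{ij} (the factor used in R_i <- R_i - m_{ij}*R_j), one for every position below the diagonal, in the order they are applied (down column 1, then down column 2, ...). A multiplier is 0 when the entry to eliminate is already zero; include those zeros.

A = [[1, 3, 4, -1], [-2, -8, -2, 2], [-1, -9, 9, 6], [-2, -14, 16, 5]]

Forward elimination:
R2 <- R2 - (-2)*R1:  [  0  -2   6   0 ]
R3 <- R3 - (-1)*R1:  [  0  -6  13   5 ]
R4 <- R4 - (-2)*R1:  [  0  -8  24   3 ]
R3 <- R3 - (3)*R2:  [  0   0  -5   5 ]
R4 <- R4 - (4)*R2:  [ 0  0  0  3 ]
R4: entry in column 3 is already 0 -> m_{43} = 0 (no row operation needed)
Multipliers (in order of application): m_{21} = -2, m_{31} = -1, m_{41} = -2, m_{32} = 3, m_{42} = 4, m_{43} = 0

multipliers: -2, -1, -2, 3, 4, 0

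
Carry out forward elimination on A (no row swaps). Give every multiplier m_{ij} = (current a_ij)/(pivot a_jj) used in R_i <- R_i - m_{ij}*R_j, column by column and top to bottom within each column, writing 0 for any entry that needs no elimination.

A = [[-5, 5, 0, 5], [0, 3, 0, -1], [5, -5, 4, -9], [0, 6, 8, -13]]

multipliers: 0, -1, 0, 0, 2, 2

Forward elimination:
R2: entry in column 1 is already 0 -> m_{21} = 0 (no row operation needed)
R3 <- R3 - (-1)*R1:  [  0   0   4  -4 ]
R4: entry in column 1 is already 0 -> m_{41} = 0 (no row operation needed)
R3: entry in column 2 is already 0 -> m_{32} = 0 (no row operation needed)
R4 <- R4 - (2)*R2:  [   0    0    8  -11 ]
R4 <- R4 - (2)*R3:  [  0   0   0  -3 ]
Multipliers (in order of application): m_{21} = 0, m_{31} = -1, m_{41} = 0, m_{32} = 0, m_{42} = 2, m_{43} = 2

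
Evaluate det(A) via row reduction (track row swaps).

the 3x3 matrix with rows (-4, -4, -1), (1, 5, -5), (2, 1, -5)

Forward elimination:
R2 <- R2 - (-1/4)*R1:  [     0      4  -21/4 ]
R3 <- R3 - (-1/2)*R1:  [     0     -1  -11/2 ]
R3 <- R3 - (-1/4)*R2:  [       0        0  -109/16 ]
Upper-triangular form:
[ -4  -4       -1 ]
[  0   4    -21/4 ]
[  0   0  -109/16 ]
det(A) = (-1)^0 * (-4) * (4) * (-109/16) = 109  (0 row swaps -> sign +1)

det(A) = 109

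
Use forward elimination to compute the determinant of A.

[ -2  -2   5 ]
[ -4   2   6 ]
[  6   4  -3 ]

det(A) = -128

Forward elimination:
R2 <- R2 - (2)*R1:  [  0   6  -4 ]
R3 <- R3 - (-3)*R1:  [  0  -2  12 ]
R3 <- R3 - (-1/3)*R2:  [    0     0  32/3 ]
Upper-triangular form:
[ -2  -2     5 ]
[  0   6    -4 ]
[  0   0  32/3 ]
det(A) = (-1)^0 * (-2) * (6) * (32/3) = -128  (0 row swaps -> sign +1)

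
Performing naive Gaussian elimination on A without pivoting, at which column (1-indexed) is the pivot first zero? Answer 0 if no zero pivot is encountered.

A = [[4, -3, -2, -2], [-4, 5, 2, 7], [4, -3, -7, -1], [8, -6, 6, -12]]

first zero-pivot column = 0

Naive forward elimination:
R2 <- R2 - (-1)*R1:  [ 0  2  0  5 ]
R3 <- R3 - (1)*R1:  [  0   0  -5   1 ]
R4 <- R4 - (2)*R1:  [  0   0  10  -8 ]
R4 <- R4 - (-2)*R3:  [  0   0   0  -6 ]
All pivots nonzero; naive elimination completes without hitting a zero pivot.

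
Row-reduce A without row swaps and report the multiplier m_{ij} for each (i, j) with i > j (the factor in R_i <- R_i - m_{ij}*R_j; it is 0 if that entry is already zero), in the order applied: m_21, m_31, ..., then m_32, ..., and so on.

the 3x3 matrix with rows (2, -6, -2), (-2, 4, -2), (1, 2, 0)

Forward elimination:
R2 <- R2 - (-1)*R1:  [  0  -2  -4 ]
R3 <- R3 - (1/2)*R1:  [ 0  5  1 ]
R3 <- R3 - (-5/2)*R2:  [  0   0  -9 ]
Multipliers (in order of application): m_{21} = -1, m_{31} = 1/2, m_{32} = -5/2

multipliers: -1, 1/2, -5/2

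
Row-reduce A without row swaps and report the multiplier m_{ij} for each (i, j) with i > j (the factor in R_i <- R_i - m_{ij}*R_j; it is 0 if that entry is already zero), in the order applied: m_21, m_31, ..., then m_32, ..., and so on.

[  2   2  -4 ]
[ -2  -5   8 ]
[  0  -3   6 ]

multipliers: -1, 0, 1

Forward elimination:
R2 <- R2 - (-1)*R1:  [  0  -3   4 ]
R3: entry in column 1 is already 0 -> m_{31} = 0 (no row operation needed)
R3 <- R3 - (1)*R2:  [ 0  0  2 ]
Multipliers (in order of application): m_{21} = -1, m_{31} = 0, m_{32} = 1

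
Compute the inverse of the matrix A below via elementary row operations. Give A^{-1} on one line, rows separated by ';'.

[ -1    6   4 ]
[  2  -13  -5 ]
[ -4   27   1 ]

Gauss-Jordan on [A | I]:
R1 <- (1/-1)*R1:  [  1  -6  -4  |  -1   0   0 ]
R2 <- R2 - (2)*R1:  [  0  -1   3  |   2   1   0 ]
R3 <- R3 - (-4)*R1:  [   0    3  -15  |   -4    0    1 ]
R2 <- (1/-1)*R2:  [  0   1  -3  |  -2  -1   0 ]
R1 <- R1 - (-6)*R2:  [   1    0  -22  |  -13   -6    0 ]
R3 <- R3 - (3)*R2:  [  0   0  -6  |   2   3   1 ]
R3 <- (1/-6)*R3:  [    0     0     1  |  -1/3  -1/2  -1/6 ]
R1 <- R1 - (-22)*R3:  [     1      0      0  |  -61/3    -17  -11/3 ]
R2 <- R2 - (-3)*R3:  [    0     1     0  |    -3  -5/2  -1/2 ]
Right block of [I | A^{-1}] is the inverse:
[ -61/3   -17  -11/3 ]
[    -3  -5/2   -1/2 ]
[  -1/3  -1/2   -1/6 ]

inverse = [-61/3 -17 -11/3; -3 -5/2 -1/2; -1/3 -1/2 -1/6]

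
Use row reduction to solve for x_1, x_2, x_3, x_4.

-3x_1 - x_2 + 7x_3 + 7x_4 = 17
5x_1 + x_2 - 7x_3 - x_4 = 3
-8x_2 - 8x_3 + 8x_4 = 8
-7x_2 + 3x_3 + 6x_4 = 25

(4, -1, 2, 2)

Forward elimination on [A|b]:
R2 <- R2 - (-5/3)*R1:  [    0  -2/3  14/3  32/3  94/3 ]
R3 <- R3 - (12)*R2:  [    0     0   -64  -120  -368 ]
R4 <- R4 - (21/2)*R2:  [    0     0   -46  -106  -304 ]
R4 <- R4 - (23/32)*R3:  [     0      0      0  -79/4  -79/2 ]
Row echelon form:
[ -3    -1     7      7  |     17 ]
[  0  -2/3  14/3   32/3  |   94/3 ]
[  0     0   -64   -120  |   -368 ]
[  0     0     0  -79/4  |  -79/2 ]
Back-substitution:
x_4 = (-79/2) / (-79/4) = 2
x_3 = (-368 - (-120)*(2)) / -64 = 2
x_2 = (94/3 - (14/3)*(2) - (32/3)*(2)) / (-2/3) = -1
x_1 = (17 - (-1)*(-1) - (7)*(2) - (7)*(2)) / -3 = 4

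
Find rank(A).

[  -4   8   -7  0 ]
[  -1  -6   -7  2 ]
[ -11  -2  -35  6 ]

rank(A) = 2

Row reduction:
R2 <- R2 - (1/4)*R1:  [     0     -8  -21/4      2 ]
R3 <- R3 - (11/4)*R1:  [     0    -24  -63/4      6 ]
R3 <- R3 - (3)*R2:  [ 0  0  0  0 ]
Row echelon form:
[ -4   8     -7  0 ]
[  0  -8  -21/4  2 ]
[  0   0      0  0 ]
Nonzero rows / pivot columns: 2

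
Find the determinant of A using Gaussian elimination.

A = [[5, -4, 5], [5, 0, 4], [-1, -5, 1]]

Forward elimination:
R2 <- R2 - (1)*R1:  [  0   4  -1 ]
R3 <- R3 - (-1/5)*R1:  [     0  -29/5      2 ]
R3 <- R3 - (-29/20)*R2:  [     0      0  11/20 ]
Upper-triangular form:
[ 5  -4      5 ]
[ 0   4     -1 ]
[ 0   0  11/20 ]
det(A) = (-1)^0 * (5) * (4) * (11/20) = 11  (0 row swaps -> sign +1)

det(A) = 11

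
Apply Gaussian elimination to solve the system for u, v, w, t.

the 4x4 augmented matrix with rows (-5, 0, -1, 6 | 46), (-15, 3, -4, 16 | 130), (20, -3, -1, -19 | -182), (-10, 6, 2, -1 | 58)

Forward elimination on [A|b]:
R2 <- R2 - (3)*R1:  [  0   3  -1  -2  -8 ]
R3 <- R3 - (-4)*R1:  [  0  -3  -5   5   2 ]
R4 <- R4 - (2)*R1:  [   0    6    4  -13  -34 ]
R3 <- R3 - (-1)*R2:  [  0   0  -6   3  -6 ]
R4 <- R4 - (2)*R2:  [   0    0    6   -9  -18 ]
R4 <- R4 - (-1)*R3:  [   0    0    0   -6  -24 ]
Row echelon form:
[ -5  0  -1   6  |   46 ]
[  0  3  -1  -2  |   -8 ]
[  0  0  -6   3  |   -6 ]
[  0  0   0  -6  |  -24 ]
Back-substitution:
t = (-24) / -6 = 4
w = (-6 - (3)*(4)) / -6 = 3
v = (-8 - (-1)*(3) - (-2)*(4)) / 3 = 1
u = (46 - (-1)*(3) - (6)*(4)) / -5 = -5

(-5, 1, 3, 4)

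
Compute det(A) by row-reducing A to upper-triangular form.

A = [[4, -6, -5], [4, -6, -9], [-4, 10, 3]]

det(A) = 64

Forward elimination:
R2 <- R2 - (1)*R1:  [  0   0  -4 ]
R3 <- R3 - (-1)*R1:  [  0   4  -2 ]
R2 <-> R3   (pivot in column 2 was zero)
[ 4  -6  -5 ]
[ 0   4  -2 ]
[ 0   0  -4 ]
Upper-triangular form:
[ 4  -6  -5 ]
[ 0   4  -2 ]
[ 0   0  -4 ]
det(A) = (-1)^1 * (4) * (4) * (-4) = 64  (1 row swap -> sign -1)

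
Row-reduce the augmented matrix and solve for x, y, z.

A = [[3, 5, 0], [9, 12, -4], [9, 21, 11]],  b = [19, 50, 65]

(-2, 5, -2)

Forward elimination on [A|b]:
R2 <- R2 - (3)*R1:  [  0  -3  -4  -7 ]
R3 <- R3 - (3)*R1:  [  0   6  11   8 ]
R3 <- R3 - (-2)*R2:  [  0   0   3  -6 ]
Row echelon form:
[ 3   5   0  |  19 ]
[ 0  -3  -4  |  -7 ]
[ 0   0   3  |  -6 ]
Back-substitution:
z = (-6) / 3 = -2
y = (-7 - (-4)*(-2)) / -3 = 5
x = (19 - (5)*(5)) / 3 = -2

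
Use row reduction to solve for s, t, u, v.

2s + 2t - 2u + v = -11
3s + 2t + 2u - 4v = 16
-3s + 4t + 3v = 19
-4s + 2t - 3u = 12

(-4, 4, 4, -3)

Forward elimination on [A|b]:
R2 <- R2 - (3/2)*R1:  [     0     -1      5  -11/2   65/2 ]
R3 <- R3 - (-3/2)*R1:  [   0    7   -3  9/2  5/2 ]
R4 <- R4 - (-2)*R1:  [   0    6   -7    2  -10 ]
R3 <- R3 - (-7)*R2:  [   0    0   32  -34  230 ]
R4 <- R4 - (-6)*R2:  [   0    0   23  -31  185 ]
R4 <- R4 - (23/32)*R3:  [       0        0        0  -105/16   315/16 ]
Row echelon form:
[ 2   2  -2        1  |     -11 ]
[ 0  -1   5    -11/2  |    65/2 ]
[ 0   0  32      -34  |     230 ]
[ 0   0   0  -105/16  |  315/16 ]
Back-substitution:
v = (315/16) / (-105/16) = -3
u = (230 - (-34)*(-3)) / 32 = 4
t = (65/2 - (5)*(4) - (-11/2)*(-3)) / -1 = 4
s = (-11 - (2)*(4) - (-2)*(4) - (1)*(-3)) / 2 = -4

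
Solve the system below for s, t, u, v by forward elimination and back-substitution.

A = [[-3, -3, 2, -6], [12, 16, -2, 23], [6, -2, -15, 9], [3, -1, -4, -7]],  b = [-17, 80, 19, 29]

(5, 4, -1, -2)

Forward elimination on [A|b]:
R2 <- R2 - (-4)*R1:  [  0   4   6  -1  12 ]
R3 <- R3 - (-2)*R1:  [   0   -8  -11   -3  -15 ]
R4 <- R4 - (-1)*R1:  [   0   -4   -2  -13   12 ]
R3 <- R3 - (-2)*R2:  [  0   0   1  -5   9 ]
R4 <- R4 - (-1)*R2:  [   0    0    4  -14   24 ]
R4 <- R4 - (4)*R3:  [   0    0    0    6  -12 ]
Row echelon form:
[ -3  -3  2  -6  |  -17 ]
[  0   4  6  -1  |   12 ]
[  0   0  1  -5  |    9 ]
[  0   0  0   6  |  -12 ]
Back-substitution:
v = (-12) / 6 = -2
u = (9 - (-5)*(-2)) / 1 = -1
t = (12 - (6)*(-1) - (-1)*(-2)) / 4 = 4
s = (-17 - (-3)*(4) - (2)*(-1) - (-6)*(-2)) / -3 = 5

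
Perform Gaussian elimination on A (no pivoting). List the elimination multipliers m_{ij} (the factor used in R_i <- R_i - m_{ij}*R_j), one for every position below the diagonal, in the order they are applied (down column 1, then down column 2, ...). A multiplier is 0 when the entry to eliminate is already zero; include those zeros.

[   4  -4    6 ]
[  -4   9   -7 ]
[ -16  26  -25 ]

multipliers: -1, -4, 2

Forward elimination:
R2 <- R2 - (-1)*R1:  [  0   5  -1 ]
R3 <- R3 - (-4)*R1:  [  0  10  -1 ]
R3 <- R3 - (2)*R2:  [ 0  0  1 ]
Multipliers (in order of application): m_{21} = -1, m_{31} = -4, m_{32} = 2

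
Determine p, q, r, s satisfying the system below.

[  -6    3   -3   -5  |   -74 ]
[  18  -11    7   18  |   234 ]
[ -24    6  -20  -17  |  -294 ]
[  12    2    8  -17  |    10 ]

Forward elimination on [A|b]:
R2 <- R2 - (-3)*R1:  [  0  -2  -2   3  12 ]
R3 <- R3 - (4)*R1:  [  0  -6  -8   3   2 ]
R4 <- R4 - (-2)*R1:  [    0     8     2   -27  -138 ]
R3 <- R3 - (3)*R2:  [   0    0   -2   -6  -34 ]
R4 <- R4 - (-4)*R2:  [   0    0   -6  -15  -90 ]
R4 <- R4 - (3)*R3:  [  0   0   0   3  12 ]
Row echelon form:
[ -6   3  -3  -5  |  -74 ]
[  0  -2  -2   3  |   12 ]
[  0   0  -2  -6  |  -34 ]
[  0   0   0   3  |   12 ]
Back-substitution:
s = (12) / 3 = 4
r = (-34 - (-6)*(4)) / -2 = 5
q = (12 - (-2)*(5) - (3)*(4)) / -2 = -5
p = (-74 - (3)*(-5) - (-3)*(5) - (-5)*(4)) / -6 = 4

(4, -5, 5, 4)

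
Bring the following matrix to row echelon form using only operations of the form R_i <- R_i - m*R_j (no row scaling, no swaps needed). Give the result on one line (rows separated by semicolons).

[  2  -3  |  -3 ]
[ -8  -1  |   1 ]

REF = [2 -3 -3; 0 -13 -11]

Forward elimination:
R2 <- R2 - (-4)*R1:  [   0  -13  -11 ]
Row echelon form:
[ 2   -3  |   -3 ]
[ 0  -13  |  -11 ]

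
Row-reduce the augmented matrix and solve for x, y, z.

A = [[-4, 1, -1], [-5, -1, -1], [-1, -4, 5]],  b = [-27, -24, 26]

(5, -4, 3)

Forward elimination on [A|b]:
R2 <- R2 - (5/4)*R1:  [    0  -9/4   1/4  39/4 ]
R3 <- R3 - (1/4)*R1:  [     0  -17/4   21/4  131/4 ]
R3 <- R3 - (17/9)*R2:  [    0     0  43/9  43/3 ]
Row echelon form:
[ -4     1    -1  |   -27 ]
[  0  -9/4   1/4  |  39/4 ]
[  0     0  43/9  |  43/3 ]
Back-substitution:
z = (43/3) / (43/9) = 3
y = (39/4 - (1/4)*(3)) / (-9/4) = -4
x = (-27 - (1)*(-4) - (-1)*(3)) / -4 = 5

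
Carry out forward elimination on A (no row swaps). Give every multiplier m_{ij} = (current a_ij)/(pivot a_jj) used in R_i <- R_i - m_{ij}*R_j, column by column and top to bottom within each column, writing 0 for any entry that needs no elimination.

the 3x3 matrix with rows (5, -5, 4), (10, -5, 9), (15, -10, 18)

Forward elimination:
R2 <- R2 - (2)*R1:  [ 0  5  1 ]
R3 <- R3 - (3)*R1:  [ 0  5  6 ]
R3 <- R3 - (1)*R2:  [ 0  0  5 ]
Multipliers (in order of application): m_{21} = 2, m_{31} = 3, m_{32} = 1

multipliers: 2, 3, 1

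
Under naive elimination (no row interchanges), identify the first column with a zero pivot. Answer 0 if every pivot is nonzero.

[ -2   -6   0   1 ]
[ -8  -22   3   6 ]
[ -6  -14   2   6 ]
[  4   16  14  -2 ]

Naive forward elimination:
R2 <- R2 - (4)*R1:  [ 0  2  3  2 ]
R3 <- R3 - (3)*R1:  [ 0  4  2  3 ]
R4 <- R4 - (-2)*R1:  [  0   4  14   0 ]
R3 <- R3 - (2)*R2:  [  0   0  -4  -1 ]
R4 <- R4 - (2)*R2:  [  0   0   8  -4 ]
R4 <- R4 - (-2)*R3:  [  0   0   0  -6 ]
All pivots nonzero; naive elimination completes without hitting a zero pivot.

first zero-pivot column = 0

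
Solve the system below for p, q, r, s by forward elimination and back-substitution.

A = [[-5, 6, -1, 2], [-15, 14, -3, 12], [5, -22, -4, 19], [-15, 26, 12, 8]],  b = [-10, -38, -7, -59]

Forward elimination on [A|b]:
R2 <- R2 - (3)*R1:  [  0  -4   0   6  -8 ]
R3 <- R3 - (-1)*R1:  [   0  -16   -5   21  -17 ]
R4 <- R4 - (3)*R1:  [   0    8   15    2  -29 ]
R3 <- R3 - (4)*R2:  [  0   0  -5  -3  15 ]
R4 <- R4 - (-2)*R2:  [   0    0   15   14  -45 ]
R4 <- R4 - (-3)*R3:  [ 0  0  0  5  0 ]
Row echelon form:
[ -5   6  -1   2  |  -10 ]
[  0  -4   0   6  |   -8 ]
[  0   0  -5  -3  |   15 ]
[  0   0   0   5  |    0 ]
Back-substitution:
s = (0) / 5 = 0
r = (15 - (-3)*(0)) / -5 = -3
q = (-8 - (6)*(0)) / -4 = 2
p = (-10 - (6)*(2) - (-1)*(-3) - (2)*(0)) / -5 = 5

(5, 2, -3, 0)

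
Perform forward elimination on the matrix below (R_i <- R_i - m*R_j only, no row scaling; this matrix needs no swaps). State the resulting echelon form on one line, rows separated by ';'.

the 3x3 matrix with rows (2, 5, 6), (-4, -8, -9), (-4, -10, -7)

REF = [2 5 6; 0 2 3; 0 0 5]

Forward elimination:
R2 <- R2 - (-2)*R1:  [ 0  2  3 ]
R3 <- R3 - (-2)*R1:  [ 0  0  5 ]
Row echelon form:
[ 2  5  6 ]
[ 0  2  3 ]
[ 0  0  5 ]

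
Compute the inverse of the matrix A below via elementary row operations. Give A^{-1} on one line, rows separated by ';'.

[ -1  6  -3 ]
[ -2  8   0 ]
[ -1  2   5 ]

inverse = [5 -9/2 3; 5/4 -1 3/4; 1/2 -1/2 1/2]

Gauss-Jordan on [A | I]:
R1 <- (1/-1)*R1:  [  1  -6   3  |  -1   0   0 ]
R2 <- R2 - (-2)*R1:  [  0  -4   6  |  -2   1   0 ]
R3 <- R3 - (-1)*R1:  [  0  -4   8  |  -1   0   1 ]
R2 <- (1/-4)*R2:  [    0     1  -3/2  |   1/2  -1/4     0 ]
R1 <- R1 - (-6)*R2:  [    1     0    -6  |     2  -3/2     0 ]
R3 <- R3 - (-4)*R2:  [  0   0   2  |   1  -1   1 ]
R3 <- (1/2)*R3:  [    0     0     1  |   1/2  -1/2   1/2 ]
R1 <- R1 - (-6)*R3:  [    1     0     0  |     5  -9/2     3 ]
R2 <- R2 - (-3/2)*R3:  [   0    1    0  |  5/4   -1  3/4 ]
Right block of [I | A^{-1}] is the inverse:
[   5  -9/2    3 ]
[ 5/4    -1  3/4 ]
[ 1/2  -1/2  1/2 ]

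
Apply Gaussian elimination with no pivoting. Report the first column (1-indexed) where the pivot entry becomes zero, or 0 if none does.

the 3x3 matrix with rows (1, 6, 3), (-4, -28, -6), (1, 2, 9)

Naive forward elimination:
R2 <- R2 - (-4)*R1:  [  0  -4   6 ]
R3 <- R3 - (1)*R1:  [  0  -4   6 ]
R3 <- R3 - (1)*R2:  [ 0  0  0 ]
Matrix at this point:
[ 1   6  3 ]
[ 0  -4  6 ]
[ 0   0  0 ]
Pivot entry (3,3) in the last row is zero and there are no rows below to swap with -> zero pivot in column 3 (A is singular).

first zero-pivot column = 3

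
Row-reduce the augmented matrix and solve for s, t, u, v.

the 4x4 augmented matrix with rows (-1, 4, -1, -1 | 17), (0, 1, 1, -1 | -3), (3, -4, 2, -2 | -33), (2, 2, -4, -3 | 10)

(-3, 3, -4, 2)

Forward elimination on [A|b]:
R3 <- R3 - (-3)*R1:  [  0   8  -1  -5  18 ]
R4 <- R4 - (-2)*R1:  [  0  10  -6  -5  44 ]
R3 <- R3 - (8)*R2:  [  0   0  -9   3  42 ]
R4 <- R4 - (10)*R2:  [   0    0  -16    5   74 ]
R4 <- R4 - (16/9)*R3:  [    0     0     0  -1/3  -2/3 ]
Row echelon form:
[ -1  4  -1    -1  |    17 ]
[  0  1   1    -1  |    -3 ]
[  0  0  -9     3  |    42 ]
[  0  0   0  -1/3  |  -2/3 ]
Back-substitution:
v = (-2/3) / (-1/3) = 2
u = (42 - (3)*(2)) / -9 = -4
t = (-3 - (1)*(-4) - (-1)*(2)) / 1 = 3
s = (17 - (4)*(3) - (-1)*(-4) - (-1)*(2)) / -1 = -3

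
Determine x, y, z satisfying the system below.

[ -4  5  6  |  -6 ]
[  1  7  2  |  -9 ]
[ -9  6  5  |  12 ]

Forward elimination on [A|b]:
R2 <- R2 - (-1/4)*R1:  [     0   33/4    7/2  -21/2 ]
R3 <- R3 - (9/4)*R1:  [     0  -21/4  -17/2   51/2 ]
R3 <- R3 - (-7/11)*R2:  [      0       0  -69/11  207/11 ]
Row echelon form:
[ -4     5       6  |      -6 ]
[  0  33/4     7/2  |   -21/2 ]
[  0     0  -69/11  |  207/11 ]
Back-substitution:
z = (207/11) / (-69/11) = -3
y = (-21/2 - (7/2)*(-3)) / (33/4) = 0
x = (-6 - (5)*(0) - (6)*(-3)) / -4 = -3

(-3, 0, -3)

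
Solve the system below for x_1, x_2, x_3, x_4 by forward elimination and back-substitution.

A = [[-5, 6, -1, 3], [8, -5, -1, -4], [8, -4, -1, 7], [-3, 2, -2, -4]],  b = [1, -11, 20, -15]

Forward elimination on [A|b]:
R2 <- R2 - (-8/5)*R1:  [     0   23/5  -13/5    4/5  -47/5 ]
R3 <- R3 - (-8/5)*R1:  [     0   28/5  -13/5   59/5  108/5 ]
R4 <- R4 - (3/5)*R1:  [     0   -8/5   -7/5  -29/5  -78/5 ]
R3 <- R3 - (28/23)*R2:  [      0       0   13/23  249/23  760/23 ]
R4 <- R4 - (-8/23)*R2:  [       0        0   -53/23  -127/23  -434/23 ]
R4 <- R4 - (-53/13)*R3:  [       0        0        0   502/13  1506/13 ]
Row echelon form:
[ -5     6     -1       3  |        1 ]
[  0  23/5  -13/5     4/5  |    -47/5 ]
[  0     0  13/23  249/23  |   760/23 ]
[  0     0      0  502/13  |  1506/13 ]
Back-substitution:
x_4 = (1506/13) / (502/13) = 3
x_3 = (760/23 - (249/23)*(3)) / (13/23) = 1
x_2 = (-47/5 - (-13/5)*(1) - (4/5)*(3)) / (23/5) = -2
x_1 = (1 - (6)*(-2) - (-1)*(1) - (3)*(3)) / -5 = -1

(-1, -2, 1, 3)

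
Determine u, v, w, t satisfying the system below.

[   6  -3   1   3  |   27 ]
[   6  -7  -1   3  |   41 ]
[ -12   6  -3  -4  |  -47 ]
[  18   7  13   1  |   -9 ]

Forward elimination on [A|b]:
R2 <- R2 - (1)*R1:  [  0  -4  -2   0  14 ]
R3 <- R3 - (-2)*R1:  [  0   0  -1   2   7 ]
R4 <- R4 - (3)*R1:  [   0   16   10   -8  -90 ]
R4 <- R4 - (-4)*R2:  [   0    0    2   -8  -34 ]
R4 <- R4 - (-2)*R3:  [   0    0    0   -4  -20 ]
Row echelon form:
[ 6  -3   1   3  |   27 ]
[ 0  -4  -2   0  |   14 ]
[ 0   0  -1   2  |    7 ]
[ 0   0   0  -4  |  -20 ]
Back-substitution:
t = (-20) / -4 = 5
w = (7 - (2)*(5)) / -1 = 3
v = (14 - (-2)*(3)) / -4 = -5
u = (27 - (-3)*(-5) - (1)*(3) - (3)*(5)) / 6 = -1

(-1, -5, 3, 5)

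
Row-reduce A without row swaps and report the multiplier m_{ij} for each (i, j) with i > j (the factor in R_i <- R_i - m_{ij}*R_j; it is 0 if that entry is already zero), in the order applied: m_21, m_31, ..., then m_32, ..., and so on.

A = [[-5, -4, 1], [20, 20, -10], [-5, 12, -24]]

multipliers: -4, 1, 4

Forward elimination:
R2 <- R2 - (-4)*R1:  [  0   4  -6 ]
R3 <- R3 - (1)*R1:  [   0   16  -25 ]
R3 <- R3 - (4)*R2:  [  0   0  -1 ]
Multipliers (in order of application): m_{21} = -4, m_{31} = 1, m_{32} = 4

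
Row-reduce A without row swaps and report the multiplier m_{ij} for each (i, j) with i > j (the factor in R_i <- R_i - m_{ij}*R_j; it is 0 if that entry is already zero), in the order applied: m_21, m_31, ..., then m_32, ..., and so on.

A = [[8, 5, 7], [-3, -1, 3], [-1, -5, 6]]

Forward elimination:
R2 <- R2 - (-3/8)*R1:  [    0   7/8  45/8 ]
R3 <- R3 - (-1/8)*R1:  [     0  -35/8   55/8 ]
R3 <- R3 - (-5)*R2:  [  0   0  35 ]
Multipliers (in order of application): m_{21} = -3/8, m_{31} = -1/8, m_{32} = -5

multipliers: -3/8, -1/8, -5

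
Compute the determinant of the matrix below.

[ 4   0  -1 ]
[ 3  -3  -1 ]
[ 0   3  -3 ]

Forward elimination:
R2 <- R2 - (3/4)*R1:  [    0    -3  -1/4 ]
R3 <- R3 - (-1)*R2:  [     0      0  -13/4 ]
Upper-triangular form:
[ 4   0     -1 ]
[ 0  -3   -1/4 ]
[ 0   0  -13/4 ]
det(A) = (-1)^0 * (4) * (-3) * (-13/4) = 39  (0 row swaps -> sign +1)

det(A) = 39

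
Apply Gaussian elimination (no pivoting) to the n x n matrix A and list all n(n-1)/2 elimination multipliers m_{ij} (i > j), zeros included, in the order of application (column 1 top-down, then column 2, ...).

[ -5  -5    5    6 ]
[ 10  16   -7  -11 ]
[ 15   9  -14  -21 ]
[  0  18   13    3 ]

multipliers: -2, -3, 0, -1, 3, 1

Forward elimination:
R2 <- R2 - (-2)*R1:  [ 0  6  3  1 ]
R3 <- R3 - (-3)*R1:  [  0  -6   1  -3 ]
R4: entry in column 1 is already 0 -> m_{41} = 0 (no row operation needed)
R3 <- R3 - (-1)*R2:  [  0   0   4  -2 ]
R4 <- R4 - (3)*R2:  [ 0  0  4  0 ]
R4 <- R4 - (1)*R3:  [ 0  0  0  2 ]
Multipliers (in order of application): m_{21} = -2, m_{31} = -3, m_{41} = 0, m_{32} = -1, m_{42} = 3, m_{43} = 1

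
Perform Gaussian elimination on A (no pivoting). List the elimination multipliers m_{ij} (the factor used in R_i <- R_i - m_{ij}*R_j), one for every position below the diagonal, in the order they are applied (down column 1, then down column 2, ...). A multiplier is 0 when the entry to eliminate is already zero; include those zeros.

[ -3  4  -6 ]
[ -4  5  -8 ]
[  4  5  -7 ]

multipliers: 4/3, -4/3, -31

Forward elimination:
R2 <- R2 - (4/3)*R1:  [    0  -1/3     0 ]
R3 <- R3 - (-4/3)*R1:  [    0  31/3   -15 ]
R3 <- R3 - (-31)*R2:  [   0    0  -15 ]
Multipliers (in order of application): m_{21} = 4/3, m_{31} = -4/3, m_{32} = -31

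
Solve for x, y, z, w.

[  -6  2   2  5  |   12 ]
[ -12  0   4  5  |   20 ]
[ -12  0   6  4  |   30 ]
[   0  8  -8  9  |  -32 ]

Forward elimination on [A|b]:
R2 <- R2 - (2)*R1:  [  0  -4   0  -5  -4 ]
R3 <- R3 - (2)*R1:  [  0  -4   2  -6   6 ]
R3 <- R3 - (1)*R2:  [  0   0   2  -1  10 ]
R4 <- R4 - (-2)*R2:  [   0    0   -8   -1  -40 ]
R4 <- R4 - (-4)*R3:  [  0   0   0  -5   0 ]
Row echelon form:
[ -6   2  2   5  |  12 ]
[  0  -4  0  -5  |  -4 ]
[  0   0  2  -1  |  10 ]
[  0   0  0  -5  |   0 ]
Back-substitution:
w = (0) / -5 = 0
z = (10 - (-1)*(0)) / 2 = 5
y = (-4 - (-5)*(0)) / -4 = 1
x = (12 - (2)*(1) - (2)*(5) - (5)*(0)) / -6 = 0

(0, 1, 5, 0)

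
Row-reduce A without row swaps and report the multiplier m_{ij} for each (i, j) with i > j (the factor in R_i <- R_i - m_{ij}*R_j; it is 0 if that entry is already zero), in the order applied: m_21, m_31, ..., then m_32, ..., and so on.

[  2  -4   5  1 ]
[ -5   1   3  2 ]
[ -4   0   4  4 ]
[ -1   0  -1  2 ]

multipliers: -5/2, -2, -1/2, 8/9, 2/9, -35/4

Forward elimination:
R2 <- R2 - (-5/2)*R1:  [    0    -9  31/2   9/2 ]
R3 <- R3 - (-2)*R1:  [  0  -8  14   6 ]
R4 <- R4 - (-1/2)*R1:  [   0   -2  3/2  5/2 ]
R3 <- R3 - (8/9)*R2:  [   0    0  2/9    2 ]
R4 <- R4 - (2/9)*R2:  [      0       0  -35/18     3/2 ]
R4 <- R4 - (-35/4)*R3:  [  0   0   0  19 ]
Multipliers (in order of application): m_{21} = -5/2, m_{31} = -2, m_{41} = -1/2, m_{32} = 8/9, m_{42} = 2/9, m_{43} = -35/4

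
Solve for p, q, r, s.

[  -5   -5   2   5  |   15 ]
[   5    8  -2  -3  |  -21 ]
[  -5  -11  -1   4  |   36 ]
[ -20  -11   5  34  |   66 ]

Forward elimination on [A|b]:
R2 <- R2 - (-1)*R1:  [  0   3   0   2  -6 ]
R3 <- R3 - (1)*R1:  [  0  -6  -3  -1  21 ]
R4 <- R4 - (4)*R1:  [  0   9  -3  14   6 ]
R3 <- R3 - (-2)*R2:  [  0   0  -3   3   9 ]
R4 <- R4 - (3)*R2:  [  0   0  -3   8  24 ]
R4 <- R4 - (1)*R3:  [  0   0   0   5  15 ]
Row echelon form:
[ -5  -5   2  5  |  15 ]
[  0   3   0  2  |  -6 ]
[  0   0  -3  3  |   9 ]
[  0   0   0  5  |  15 ]
Back-substitution:
s = (15) / 5 = 3
r = (9 - (3)*(3)) / -3 = 0
q = (-6 - (2)*(3)) / 3 = -4
p = (15 - (-5)*(-4) - (2)*(0) - (5)*(3)) / -5 = 4

(4, -4, 0, 3)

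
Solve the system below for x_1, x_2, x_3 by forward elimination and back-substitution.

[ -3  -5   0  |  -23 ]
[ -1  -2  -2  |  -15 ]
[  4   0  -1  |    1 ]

(1, 4, 3)

Forward elimination on [A|b]:
R2 <- R2 - (1/3)*R1:  [     0   -1/3     -2  -22/3 ]
R3 <- R3 - (-4/3)*R1:  [     0  -20/3     -1  -89/3 ]
R3 <- R3 - (20)*R2:  [   0    0   39  117 ]
Row echelon form:
[ -3    -5   0  |    -23 ]
[  0  -1/3  -2  |  -22/3 ]
[  0     0  39  |    117 ]
Back-substitution:
x_3 = (117) / 39 = 3
x_2 = (-22/3 - (-2)*(3)) / (-1/3) = 4
x_1 = (-23 - (-5)*(4)) / -3 = 1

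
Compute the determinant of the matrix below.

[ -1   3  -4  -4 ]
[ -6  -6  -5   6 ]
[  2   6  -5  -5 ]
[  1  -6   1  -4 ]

Forward elimination:
R2 <- R2 - (6)*R1:  [   0  -24   19   30 ]
R3 <- R3 - (-2)*R1:  [   0   12  -13  -13 ]
R4 <- R4 - (-1)*R1:  [  0  -3  -3  -8 ]
R3 <- R3 - (-1/2)*R2:  [    0     0  -7/2     2 ]
R4 <- R4 - (1/8)*R2:  [     0      0  -43/8  -47/4 ]
R4 <- R4 - (43/28)*R3:  [       0        0        0  -415/28 ]
Upper-triangular form:
[ -1    3    -4       -4 ]
[  0  -24    19       30 ]
[  0    0  -7/2        2 ]
[  0    0     0  -415/28 ]
det(A) = (-1)^0 * (-1) * (-24) * (-7/2) * (-415/28) = 1245  (0 row swaps -> sign +1)

det(A) = 1245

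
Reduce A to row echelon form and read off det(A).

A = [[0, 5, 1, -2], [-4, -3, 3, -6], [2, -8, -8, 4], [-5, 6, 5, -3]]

Forward elimination:
R1 <-> R2   (pivot in column 1 was zero)
[ -4  -3   3  -6 ]
[  0   5   1  -2 ]
[  2  -8  -8   4 ]
[ -5   6   5  -3 ]
R3 <- R3 - (-1/2)*R1:  [     0  -19/2  -13/2      1 ]
R4 <- R4 - (5/4)*R1:  [    0  39/4   5/4   9/2 ]
R3 <- R3 - (-19/10)*R2:  [     0      0  -23/5  -14/5 ]
R4 <- R4 - (39/20)*R2:  [     0      0  -7/10   42/5 ]
R4 <- R4 - (7/46)*R3:  [      0       0       0  203/23 ]
Upper-triangular form:
[ -4  -3      3      -6 ]
[  0   5      1      -2 ]
[  0   0  -23/5   -14/5 ]
[  0   0      0  203/23 ]
det(A) = (-1)^1 * (-4) * (5) * (-23/5) * (203/23) = -812  (1 row swap -> sign -1)

det(A) = -812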